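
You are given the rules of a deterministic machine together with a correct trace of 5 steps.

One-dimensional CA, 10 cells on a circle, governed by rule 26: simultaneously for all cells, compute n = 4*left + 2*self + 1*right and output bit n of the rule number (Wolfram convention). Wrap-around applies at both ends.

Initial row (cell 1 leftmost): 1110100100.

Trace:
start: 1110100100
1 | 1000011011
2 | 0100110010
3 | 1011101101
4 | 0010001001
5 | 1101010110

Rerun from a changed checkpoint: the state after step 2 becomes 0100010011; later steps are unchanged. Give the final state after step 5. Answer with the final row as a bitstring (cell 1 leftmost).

state after step 2 := 0100010011
3 | 0010101110
4 | 0100001001
5 | 0010010110

0010010110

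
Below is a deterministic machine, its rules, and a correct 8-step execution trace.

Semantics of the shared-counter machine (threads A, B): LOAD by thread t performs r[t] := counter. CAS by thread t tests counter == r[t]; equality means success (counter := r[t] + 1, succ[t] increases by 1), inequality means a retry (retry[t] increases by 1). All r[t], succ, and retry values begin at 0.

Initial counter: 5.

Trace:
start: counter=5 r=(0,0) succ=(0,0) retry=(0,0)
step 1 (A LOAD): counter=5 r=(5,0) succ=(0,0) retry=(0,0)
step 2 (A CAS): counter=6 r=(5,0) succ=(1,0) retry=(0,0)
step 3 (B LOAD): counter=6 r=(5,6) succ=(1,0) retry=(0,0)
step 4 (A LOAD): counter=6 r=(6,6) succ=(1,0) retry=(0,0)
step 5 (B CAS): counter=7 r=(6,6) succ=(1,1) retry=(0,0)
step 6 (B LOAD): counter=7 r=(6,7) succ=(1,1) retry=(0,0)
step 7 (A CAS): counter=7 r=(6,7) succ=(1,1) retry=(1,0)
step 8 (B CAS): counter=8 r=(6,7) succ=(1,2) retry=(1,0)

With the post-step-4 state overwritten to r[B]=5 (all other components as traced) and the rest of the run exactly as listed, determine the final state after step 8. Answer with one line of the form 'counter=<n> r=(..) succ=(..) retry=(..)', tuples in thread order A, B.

counter=7 r=(6,6) succ=(2,0) retry=(0,2)

state after step 4 := counter=6 r=(6,5) succ=(1,0) retry=(0,0)
step 5 (B CAS): counter=6 r=(6,5) succ=(1,0) retry=(0,1)
step 6 (B LOAD): counter=6 r=(6,6) succ=(1,0) retry=(0,1)
step 7 (A CAS): counter=7 r=(6,6) succ=(2,0) retry=(0,1)
step 8 (B CAS): counter=7 r=(6,6) succ=(2,0) retry=(0,2)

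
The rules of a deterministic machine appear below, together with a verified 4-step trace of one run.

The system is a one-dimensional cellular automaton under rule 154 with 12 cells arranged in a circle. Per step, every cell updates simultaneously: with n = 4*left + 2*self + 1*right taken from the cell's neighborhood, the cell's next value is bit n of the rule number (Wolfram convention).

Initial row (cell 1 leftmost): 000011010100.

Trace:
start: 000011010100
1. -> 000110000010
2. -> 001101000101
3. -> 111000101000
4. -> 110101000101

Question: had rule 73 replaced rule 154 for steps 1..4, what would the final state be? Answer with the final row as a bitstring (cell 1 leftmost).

(re-executing steps 1..4 under rule 73; state before step 1: 000011010100)
1. -> 111011000001
2. -> 001011011101
3. -> 000011010100
4. -> 111011000001

111011000001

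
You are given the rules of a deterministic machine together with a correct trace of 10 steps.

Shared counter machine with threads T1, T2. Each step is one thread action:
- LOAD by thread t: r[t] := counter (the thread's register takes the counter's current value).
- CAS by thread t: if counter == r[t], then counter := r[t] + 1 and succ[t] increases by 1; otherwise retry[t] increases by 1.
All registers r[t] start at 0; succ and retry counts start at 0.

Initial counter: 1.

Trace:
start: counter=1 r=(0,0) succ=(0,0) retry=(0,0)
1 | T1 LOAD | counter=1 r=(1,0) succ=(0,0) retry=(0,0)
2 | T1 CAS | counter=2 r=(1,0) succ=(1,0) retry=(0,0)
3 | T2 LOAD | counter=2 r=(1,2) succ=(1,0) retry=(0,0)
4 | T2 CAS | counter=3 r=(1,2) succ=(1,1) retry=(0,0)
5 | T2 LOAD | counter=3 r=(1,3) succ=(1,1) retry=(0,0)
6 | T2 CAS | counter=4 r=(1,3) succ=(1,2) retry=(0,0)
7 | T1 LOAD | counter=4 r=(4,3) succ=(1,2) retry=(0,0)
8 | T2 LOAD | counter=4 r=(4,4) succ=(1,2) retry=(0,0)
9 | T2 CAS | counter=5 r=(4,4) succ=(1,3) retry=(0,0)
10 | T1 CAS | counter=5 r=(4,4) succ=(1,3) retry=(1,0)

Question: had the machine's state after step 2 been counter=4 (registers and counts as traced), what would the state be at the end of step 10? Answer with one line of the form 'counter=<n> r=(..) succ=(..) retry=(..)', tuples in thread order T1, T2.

state after step 2 := counter=4 r=(1,0) succ=(1,0) retry=(0,0)
3 | T2 LOAD | counter=4 r=(1,4) succ=(1,0) retry=(0,0)
4 | T2 CAS | counter=5 r=(1,4) succ=(1,1) retry=(0,0)
5 | T2 LOAD | counter=5 r=(1,5) succ=(1,1) retry=(0,0)
6 | T2 CAS | counter=6 r=(1,5) succ=(1,2) retry=(0,0)
7 | T1 LOAD | counter=6 r=(6,5) succ=(1,2) retry=(0,0)
8 | T2 LOAD | counter=6 r=(6,6) succ=(1,2) retry=(0,0)
9 | T2 CAS | counter=7 r=(6,6) succ=(1,3) retry=(0,0)
10 | T1 CAS | counter=7 r=(6,6) succ=(1,3) retry=(1,0)

counter=7 r=(6,6) succ=(1,3) retry=(1,0)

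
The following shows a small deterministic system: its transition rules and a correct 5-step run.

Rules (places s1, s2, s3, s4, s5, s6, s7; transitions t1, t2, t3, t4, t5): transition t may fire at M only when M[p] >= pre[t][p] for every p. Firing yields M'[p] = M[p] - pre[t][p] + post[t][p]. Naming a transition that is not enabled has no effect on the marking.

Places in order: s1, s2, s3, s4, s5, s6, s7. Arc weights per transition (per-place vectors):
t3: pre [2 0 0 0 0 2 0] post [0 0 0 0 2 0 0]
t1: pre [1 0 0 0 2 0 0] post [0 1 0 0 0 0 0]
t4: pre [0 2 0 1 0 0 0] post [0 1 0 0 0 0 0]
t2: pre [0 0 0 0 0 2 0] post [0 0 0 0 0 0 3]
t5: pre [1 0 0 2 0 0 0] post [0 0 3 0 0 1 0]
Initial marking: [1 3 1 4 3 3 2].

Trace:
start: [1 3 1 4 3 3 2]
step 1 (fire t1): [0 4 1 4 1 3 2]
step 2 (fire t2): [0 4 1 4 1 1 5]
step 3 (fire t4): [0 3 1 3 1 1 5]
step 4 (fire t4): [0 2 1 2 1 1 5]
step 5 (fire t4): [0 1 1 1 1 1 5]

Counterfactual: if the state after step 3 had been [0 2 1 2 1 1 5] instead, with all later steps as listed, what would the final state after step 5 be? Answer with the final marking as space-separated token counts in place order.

0 1 1 1 1 1 5

state after step 3 := [0 2 1 2 1 1 5]
step 4 (fire t4): [0 1 1 1 1 1 5]
step 5 (fire t4): [0 1 1 1 1 1 5]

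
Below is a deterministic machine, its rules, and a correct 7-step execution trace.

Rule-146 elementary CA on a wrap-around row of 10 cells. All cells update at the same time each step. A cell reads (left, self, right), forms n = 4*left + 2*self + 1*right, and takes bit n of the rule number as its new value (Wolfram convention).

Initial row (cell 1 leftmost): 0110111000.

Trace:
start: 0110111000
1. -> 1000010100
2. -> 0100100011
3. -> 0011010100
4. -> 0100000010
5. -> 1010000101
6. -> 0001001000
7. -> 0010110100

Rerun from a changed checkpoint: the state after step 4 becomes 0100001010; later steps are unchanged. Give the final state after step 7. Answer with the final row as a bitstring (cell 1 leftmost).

0010000001

state after step 4 := 0100001010
5. -> 1010010001
6. -> 0001101010
7. -> 0010000001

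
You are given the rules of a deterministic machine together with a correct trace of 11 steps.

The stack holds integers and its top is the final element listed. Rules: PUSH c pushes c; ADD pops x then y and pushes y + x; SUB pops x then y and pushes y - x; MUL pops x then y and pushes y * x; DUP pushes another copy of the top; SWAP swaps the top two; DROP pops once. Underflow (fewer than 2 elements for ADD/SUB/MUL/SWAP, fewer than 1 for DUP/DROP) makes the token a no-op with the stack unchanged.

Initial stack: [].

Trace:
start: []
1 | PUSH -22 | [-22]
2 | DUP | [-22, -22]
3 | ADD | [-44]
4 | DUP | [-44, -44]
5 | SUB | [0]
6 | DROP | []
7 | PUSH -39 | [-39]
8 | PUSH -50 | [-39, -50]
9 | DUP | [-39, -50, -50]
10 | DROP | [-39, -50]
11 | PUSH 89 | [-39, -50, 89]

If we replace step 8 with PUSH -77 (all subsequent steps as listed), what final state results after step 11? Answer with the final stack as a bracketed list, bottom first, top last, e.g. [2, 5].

(re-executing from step 8 with the substitution; state before step 8: [-39])
8 | PUSH -77 | [-39, -77]
9 | DUP | [-39, -77, -77]
10 | DROP | [-39, -77]
11 | PUSH 89 | [-39, -77, 89]

[-39, -77, 89]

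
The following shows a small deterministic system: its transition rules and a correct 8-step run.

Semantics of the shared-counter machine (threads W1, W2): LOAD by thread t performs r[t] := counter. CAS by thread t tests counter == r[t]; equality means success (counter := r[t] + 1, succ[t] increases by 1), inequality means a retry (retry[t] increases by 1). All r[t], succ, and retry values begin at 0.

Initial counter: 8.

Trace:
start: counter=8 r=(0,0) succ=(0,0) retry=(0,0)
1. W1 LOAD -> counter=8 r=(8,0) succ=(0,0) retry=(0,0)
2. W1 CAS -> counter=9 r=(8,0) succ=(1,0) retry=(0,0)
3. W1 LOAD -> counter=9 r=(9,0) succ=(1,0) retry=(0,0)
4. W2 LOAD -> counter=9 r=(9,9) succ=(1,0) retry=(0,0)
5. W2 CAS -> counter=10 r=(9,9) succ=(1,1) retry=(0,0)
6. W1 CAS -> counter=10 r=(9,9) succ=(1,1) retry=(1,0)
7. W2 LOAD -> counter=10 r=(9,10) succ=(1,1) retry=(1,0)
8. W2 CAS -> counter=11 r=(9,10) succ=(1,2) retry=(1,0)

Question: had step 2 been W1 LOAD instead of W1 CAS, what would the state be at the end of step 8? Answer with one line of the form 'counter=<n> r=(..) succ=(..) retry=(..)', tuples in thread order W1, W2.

(re-executing from step 2 with the substitution; state before step 2: counter=8 r=(8,0) succ=(0,0) retry=(0,0))
2. W1 LOAD -> counter=8 r=(8,0) succ=(0,0) retry=(0,0)
3. W1 LOAD -> counter=8 r=(8,0) succ=(0,0) retry=(0,0)
4. W2 LOAD -> counter=8 r=(8,8) succ=(0,0) retry=(0,0)
5. W2 CAS -> counter=9 r=(8,8) succ=(0,1) retry=(0,0)
6. W1 CAS -> counter=9 r=(8,8) succ=(0,1) retry=(1,0)
7. W2 LOAD -> counter=9 r=(8,9) succ=(0,1) retry=(1,0)
8. W2 CAS -> counter=10 r=(8,9) succ=(0,2) retry=(1,0)

counter=10 r=(8,9) succ=(0,2) retry=(1,0)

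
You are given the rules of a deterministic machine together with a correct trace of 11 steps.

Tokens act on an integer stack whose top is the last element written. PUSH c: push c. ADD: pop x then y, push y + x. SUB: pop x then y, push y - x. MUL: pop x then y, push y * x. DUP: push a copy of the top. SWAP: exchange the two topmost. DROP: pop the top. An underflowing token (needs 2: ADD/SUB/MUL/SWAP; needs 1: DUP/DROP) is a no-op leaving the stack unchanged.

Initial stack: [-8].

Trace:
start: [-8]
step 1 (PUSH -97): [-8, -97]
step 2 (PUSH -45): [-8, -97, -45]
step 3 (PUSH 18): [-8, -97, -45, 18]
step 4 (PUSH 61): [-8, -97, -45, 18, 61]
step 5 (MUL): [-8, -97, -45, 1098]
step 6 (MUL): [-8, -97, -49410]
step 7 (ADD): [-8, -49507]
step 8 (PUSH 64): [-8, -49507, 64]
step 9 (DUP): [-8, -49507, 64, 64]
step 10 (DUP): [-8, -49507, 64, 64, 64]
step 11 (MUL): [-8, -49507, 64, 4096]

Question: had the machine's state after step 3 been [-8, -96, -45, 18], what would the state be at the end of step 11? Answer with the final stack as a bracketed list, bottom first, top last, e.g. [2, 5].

[-8, -49506, 64, 4096]

state after step 3 := [-8, -96, -45, 18]
step 4 (PUSH 61): [-8, -96, -45, 18, 61]
step 5 (MUL): [-8, -96, -45, 1098]
step 6 (MUL): [-8, -96, -49410]
step 7 (ADD): [-8, -49506]
step 8 (PUSH 64): [-8, -49506, 64]
step 9 (DUP): [-8, -49506, 64, 64]
step 10 (DUP): [-8, -49506, 64, 64, 64]
step 11 (MUL): [-8, -49506, 64, 4096]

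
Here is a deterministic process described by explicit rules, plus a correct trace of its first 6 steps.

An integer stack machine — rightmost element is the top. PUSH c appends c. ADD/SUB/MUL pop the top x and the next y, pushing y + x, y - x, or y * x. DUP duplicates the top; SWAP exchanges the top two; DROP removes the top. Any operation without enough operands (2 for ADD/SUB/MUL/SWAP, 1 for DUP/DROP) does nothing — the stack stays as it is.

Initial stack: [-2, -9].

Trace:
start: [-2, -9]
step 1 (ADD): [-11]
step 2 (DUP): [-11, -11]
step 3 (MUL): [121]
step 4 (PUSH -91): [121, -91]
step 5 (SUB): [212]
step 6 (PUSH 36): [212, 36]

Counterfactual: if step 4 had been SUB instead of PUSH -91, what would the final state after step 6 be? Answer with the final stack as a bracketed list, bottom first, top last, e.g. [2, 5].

[121, 36]

(re-executing from step 4 with the substitution; state before step 4: [121])
step 4 (SUB): [121]
step 5 (SUB): [121]
step 6 (PUSH 36): [121, 36]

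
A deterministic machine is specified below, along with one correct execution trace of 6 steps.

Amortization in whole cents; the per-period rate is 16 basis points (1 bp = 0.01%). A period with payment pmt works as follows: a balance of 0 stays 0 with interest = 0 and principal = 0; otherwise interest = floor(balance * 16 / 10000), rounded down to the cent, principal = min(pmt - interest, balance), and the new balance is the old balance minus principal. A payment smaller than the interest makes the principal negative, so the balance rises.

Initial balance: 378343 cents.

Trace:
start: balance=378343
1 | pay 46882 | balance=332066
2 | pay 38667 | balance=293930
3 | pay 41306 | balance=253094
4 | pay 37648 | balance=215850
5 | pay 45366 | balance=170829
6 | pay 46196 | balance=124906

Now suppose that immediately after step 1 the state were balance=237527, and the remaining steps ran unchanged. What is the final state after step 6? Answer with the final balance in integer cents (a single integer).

29609

state after step 1 := balance=237527
2 | pay 38667 | balance=199240
3 | pay 41306 | balance=158252
4 | pay 37648 | balance=120857
5 | pay 45366 | balance=75684
6 | pay 46196 | balance=29609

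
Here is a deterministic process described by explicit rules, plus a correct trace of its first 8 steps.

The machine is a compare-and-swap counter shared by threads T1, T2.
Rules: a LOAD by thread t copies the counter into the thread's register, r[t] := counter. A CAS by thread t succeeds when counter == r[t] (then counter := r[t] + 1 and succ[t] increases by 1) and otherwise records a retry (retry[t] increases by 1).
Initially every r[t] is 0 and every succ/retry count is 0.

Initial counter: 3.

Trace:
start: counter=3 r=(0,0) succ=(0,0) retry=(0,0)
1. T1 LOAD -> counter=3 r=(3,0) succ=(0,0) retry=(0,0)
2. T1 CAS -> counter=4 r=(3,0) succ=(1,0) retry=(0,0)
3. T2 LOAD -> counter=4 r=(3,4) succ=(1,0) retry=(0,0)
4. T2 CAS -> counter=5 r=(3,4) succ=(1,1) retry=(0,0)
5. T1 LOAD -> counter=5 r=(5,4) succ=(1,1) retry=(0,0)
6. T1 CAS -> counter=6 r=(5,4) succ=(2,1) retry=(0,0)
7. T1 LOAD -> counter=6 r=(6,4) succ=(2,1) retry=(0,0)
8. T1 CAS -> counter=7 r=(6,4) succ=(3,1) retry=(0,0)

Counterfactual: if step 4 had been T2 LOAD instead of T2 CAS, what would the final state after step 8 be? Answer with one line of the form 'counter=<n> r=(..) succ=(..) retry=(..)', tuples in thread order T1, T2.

(re-executing from step 4 with the substitution; state before step 4: counter=4 r=(3,4) succ=(1,0) retry=(0,0))
4. T2 LOAD -> counter=4 r=(3,4) succ=(1,0) retry=(0,0)
5. T1 LOAD -> counter=4 r=(4,4) succ=(1,0) retry=(0,0)
6. T1 CAS -> counter=5 r=(4,4) succ=(2,0) retry=(0,0)
7. T1 LOAD -> counter=5 r=(5,4) succ=(2,0) retry=(0,0)
8. T1 CAS -> counter=6 r=(5,4) succ=(3,0) retry=(0,0)

counter=6 r=(5,4) succ=(3,0) retry=(0,0)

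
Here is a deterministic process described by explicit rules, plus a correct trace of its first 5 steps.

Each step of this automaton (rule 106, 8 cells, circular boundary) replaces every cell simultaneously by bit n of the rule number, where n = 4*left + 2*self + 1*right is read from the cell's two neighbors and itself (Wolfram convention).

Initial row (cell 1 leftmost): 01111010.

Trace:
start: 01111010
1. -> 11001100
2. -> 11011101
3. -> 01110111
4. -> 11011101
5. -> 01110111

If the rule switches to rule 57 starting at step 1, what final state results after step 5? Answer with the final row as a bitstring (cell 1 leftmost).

10101010

(re-executing steps 1..5 under rule 57; state before step 1: 01111010)
1. -> 01000101
2. -> 10110010
3. -> 01101001
4. -> 11010100
5. -> 10101010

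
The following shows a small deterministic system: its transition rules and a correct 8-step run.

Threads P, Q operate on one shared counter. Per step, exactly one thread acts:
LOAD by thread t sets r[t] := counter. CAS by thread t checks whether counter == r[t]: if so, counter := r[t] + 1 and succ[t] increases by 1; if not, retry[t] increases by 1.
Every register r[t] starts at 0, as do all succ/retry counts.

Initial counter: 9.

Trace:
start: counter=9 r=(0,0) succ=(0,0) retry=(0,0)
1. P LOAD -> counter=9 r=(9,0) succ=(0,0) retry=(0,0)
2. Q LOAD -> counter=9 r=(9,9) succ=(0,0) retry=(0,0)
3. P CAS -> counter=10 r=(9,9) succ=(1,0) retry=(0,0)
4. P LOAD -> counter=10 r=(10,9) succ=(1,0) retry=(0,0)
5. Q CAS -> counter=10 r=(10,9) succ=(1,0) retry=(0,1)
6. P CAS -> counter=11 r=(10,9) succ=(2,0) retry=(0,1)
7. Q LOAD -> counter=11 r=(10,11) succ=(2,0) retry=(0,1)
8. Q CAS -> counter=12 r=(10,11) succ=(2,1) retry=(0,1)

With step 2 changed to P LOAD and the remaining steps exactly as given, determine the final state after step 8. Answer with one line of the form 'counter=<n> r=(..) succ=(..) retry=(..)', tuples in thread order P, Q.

counter=12 r=(10,11) succ=(2,1) retry=(0,1)

(re-executing from step 2 with the substitution; state before step 2: counter=9 r=(9,0) succ=(0,0) retry=(0,0))
2. P LOAD -> counter=9 r=(9,0) succ=(0,0) retry=(0,0)
3. P CAS -> counter=10 r=(9,0) succ=(1,0) retry=(0,0)
4. P LOAD -> counter=10 r=(10,0) succ=(1,0) retry=(0,0)
5. Q CAS -> counter=10 r=(10,0) succ=(1,0) retry=(0,1)
6. P CAS -> counter=11 r=(10,0) succ=(2,0) retry=(0,1)
7. Q LOAD -> counter=11 r=(10,11) succ=(2,0) retry=(0,1)
8. Q CAS -> counter=12 r=(10,11) succ=(2,1) retry=(0,1)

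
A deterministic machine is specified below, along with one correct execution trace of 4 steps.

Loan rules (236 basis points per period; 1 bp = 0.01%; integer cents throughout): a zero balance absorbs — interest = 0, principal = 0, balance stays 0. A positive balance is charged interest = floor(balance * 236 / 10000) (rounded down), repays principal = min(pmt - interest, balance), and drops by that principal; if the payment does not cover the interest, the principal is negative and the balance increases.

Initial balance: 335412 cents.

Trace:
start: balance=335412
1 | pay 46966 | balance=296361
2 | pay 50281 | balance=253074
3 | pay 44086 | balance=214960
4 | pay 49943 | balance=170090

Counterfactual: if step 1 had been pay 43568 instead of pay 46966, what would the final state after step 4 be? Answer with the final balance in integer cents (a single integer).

(re-executing from step 1 with the substitution; state before step 1: balance=335412)
1 | pay 43568 | balance=299759
2 | pay 50281 | balance=256552
3 | pay 44086 | balance=218520
4 | pay 49943 | balance=173734

173734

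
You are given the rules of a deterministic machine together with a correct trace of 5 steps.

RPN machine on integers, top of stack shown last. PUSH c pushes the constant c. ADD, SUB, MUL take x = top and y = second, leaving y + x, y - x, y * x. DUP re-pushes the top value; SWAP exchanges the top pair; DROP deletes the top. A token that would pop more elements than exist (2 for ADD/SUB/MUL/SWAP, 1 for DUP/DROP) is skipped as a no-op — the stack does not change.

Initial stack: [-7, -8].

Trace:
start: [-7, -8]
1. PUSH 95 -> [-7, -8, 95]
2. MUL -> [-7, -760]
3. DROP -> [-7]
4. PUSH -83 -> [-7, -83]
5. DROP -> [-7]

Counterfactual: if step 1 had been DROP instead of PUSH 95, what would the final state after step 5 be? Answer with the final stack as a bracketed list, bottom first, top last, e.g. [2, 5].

[]

(re-executing from step 1 with the substitution; state before step 1: [-7, -8])
1. DROP -> [-7]
2. MUL -> [-7]
3. DROP -> []
4. PUSH -83 -> [-83]
5. DROP -> []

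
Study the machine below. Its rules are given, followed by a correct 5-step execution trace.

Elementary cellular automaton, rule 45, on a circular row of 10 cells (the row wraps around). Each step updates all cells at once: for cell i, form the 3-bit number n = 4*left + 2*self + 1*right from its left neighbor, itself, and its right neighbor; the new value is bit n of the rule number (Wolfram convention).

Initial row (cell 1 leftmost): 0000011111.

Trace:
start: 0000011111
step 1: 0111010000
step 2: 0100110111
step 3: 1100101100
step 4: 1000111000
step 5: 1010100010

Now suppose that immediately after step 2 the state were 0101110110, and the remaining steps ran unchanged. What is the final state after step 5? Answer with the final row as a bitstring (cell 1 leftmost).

1101101001

state after step 2 := 0101110110
step 3: 0111001100
step 4: 0100001001
step 5: 1101101001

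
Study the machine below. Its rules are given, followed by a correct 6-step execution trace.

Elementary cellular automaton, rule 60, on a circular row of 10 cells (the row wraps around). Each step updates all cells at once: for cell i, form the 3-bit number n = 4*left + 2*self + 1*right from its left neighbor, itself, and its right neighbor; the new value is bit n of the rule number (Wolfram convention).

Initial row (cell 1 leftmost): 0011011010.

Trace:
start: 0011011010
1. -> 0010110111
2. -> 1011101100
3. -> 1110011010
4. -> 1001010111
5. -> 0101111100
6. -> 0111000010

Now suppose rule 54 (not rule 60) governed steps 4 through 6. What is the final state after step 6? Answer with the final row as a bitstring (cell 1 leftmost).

(re-executing steps 4..6 under rule 54; state before step 4: 1110011010)
4. -> 0001100111
5. -> 1010011000
6. -> 1111100101

1111100101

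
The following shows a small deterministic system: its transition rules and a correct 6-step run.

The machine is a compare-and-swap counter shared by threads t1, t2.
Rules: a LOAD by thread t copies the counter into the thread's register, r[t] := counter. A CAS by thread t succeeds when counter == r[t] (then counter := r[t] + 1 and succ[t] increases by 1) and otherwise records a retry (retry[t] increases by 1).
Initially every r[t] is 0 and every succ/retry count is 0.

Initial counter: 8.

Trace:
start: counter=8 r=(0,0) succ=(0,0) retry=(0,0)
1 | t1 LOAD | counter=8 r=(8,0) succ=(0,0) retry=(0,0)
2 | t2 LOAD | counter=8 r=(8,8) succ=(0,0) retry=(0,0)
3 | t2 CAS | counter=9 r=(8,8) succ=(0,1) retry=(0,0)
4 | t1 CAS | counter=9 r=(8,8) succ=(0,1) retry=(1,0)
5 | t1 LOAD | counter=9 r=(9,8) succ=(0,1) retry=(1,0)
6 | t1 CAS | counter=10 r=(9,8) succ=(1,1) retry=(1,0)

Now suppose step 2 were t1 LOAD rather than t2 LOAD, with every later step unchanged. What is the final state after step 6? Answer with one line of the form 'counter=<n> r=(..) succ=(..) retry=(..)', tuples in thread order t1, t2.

(re-executing from step 2 with the substitution; state before step 2: counter=8 r=(8,0) succ=(0,0) retry=(0,0))
2 | t1 LOAD | counter=8 r=(8,0) succ=(0,0) retry=(0,0)
3 | t2 CAS | counter=8 r=(8,0) succ=(0,0) retry=(0,1)
4 | t1 CAS | counter=9 r=(8,0) succ=(1,0) retry=(0,1)
5 | t1 LOAD | counter=9 r=(9,0) succ=(1,0) retry=(0,1)
6 | t1 CAS | counter=10 r=(9,0) succ=(2,0) retry=(0,1)

counter=10 r=(9,0) succ=(2,0) retry=(0,1)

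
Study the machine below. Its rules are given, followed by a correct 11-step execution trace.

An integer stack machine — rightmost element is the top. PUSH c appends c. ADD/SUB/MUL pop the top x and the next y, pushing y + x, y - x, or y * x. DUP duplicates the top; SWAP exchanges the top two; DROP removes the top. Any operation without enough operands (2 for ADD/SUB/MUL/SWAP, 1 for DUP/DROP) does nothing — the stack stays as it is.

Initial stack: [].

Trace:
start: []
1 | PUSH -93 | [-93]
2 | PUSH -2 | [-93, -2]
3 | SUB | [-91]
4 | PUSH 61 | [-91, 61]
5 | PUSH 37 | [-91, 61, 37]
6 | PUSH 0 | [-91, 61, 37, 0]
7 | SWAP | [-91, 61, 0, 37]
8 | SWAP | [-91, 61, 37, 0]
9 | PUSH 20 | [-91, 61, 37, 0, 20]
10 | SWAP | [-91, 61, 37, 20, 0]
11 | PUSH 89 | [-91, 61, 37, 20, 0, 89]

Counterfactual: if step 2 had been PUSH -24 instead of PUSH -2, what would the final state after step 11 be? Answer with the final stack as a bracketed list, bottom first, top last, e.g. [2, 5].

(re-executing from step 2 with the substitution; state before step 2: [-93])
2 | PUSH -24 | [-93, -24]
3 | SUB | [-69]
4 | PUSH 61 | [-69, 61]
5 | PUSH 37 | [-69, 61, 37]
6 | PUSH 0 | [-69, 61, 37, 0]
7 | SWAP | [-69, 61, 0, 37]
8 | SWAP | [-69, 61, 37, 0]
9 | PUSH 20 | [-69, 61, 37, 0, 20]
10 | SWAP | [-69, 61, 37, 20, 0]
11 | PUSH 89 | [-69, 61, 37, 20, 0, 89]

[-69, 61, 37, 20, 0, 89]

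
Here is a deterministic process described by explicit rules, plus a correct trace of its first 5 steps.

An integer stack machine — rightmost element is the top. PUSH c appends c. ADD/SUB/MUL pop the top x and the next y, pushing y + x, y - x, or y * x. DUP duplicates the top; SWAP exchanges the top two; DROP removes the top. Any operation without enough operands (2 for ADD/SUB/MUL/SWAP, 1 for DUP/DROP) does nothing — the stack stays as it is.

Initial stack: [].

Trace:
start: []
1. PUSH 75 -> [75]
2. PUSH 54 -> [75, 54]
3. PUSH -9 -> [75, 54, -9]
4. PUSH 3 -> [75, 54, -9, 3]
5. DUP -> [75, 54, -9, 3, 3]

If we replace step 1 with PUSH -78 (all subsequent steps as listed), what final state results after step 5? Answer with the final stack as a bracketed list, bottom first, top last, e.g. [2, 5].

(re-executing from step 1 with the substitution; state before step 1: [])
1. PUSH -78 -> [-78]
2. PUSH 54 -> [-78, 54]
3. PUSH -9 -> [-78, 54, -9]
4. PUSH 3 -> [-78, 54, -9, 3]
5. DUP -> [-78, 54, -9, 3, 3]

[-78, 54, -9, 3, 3]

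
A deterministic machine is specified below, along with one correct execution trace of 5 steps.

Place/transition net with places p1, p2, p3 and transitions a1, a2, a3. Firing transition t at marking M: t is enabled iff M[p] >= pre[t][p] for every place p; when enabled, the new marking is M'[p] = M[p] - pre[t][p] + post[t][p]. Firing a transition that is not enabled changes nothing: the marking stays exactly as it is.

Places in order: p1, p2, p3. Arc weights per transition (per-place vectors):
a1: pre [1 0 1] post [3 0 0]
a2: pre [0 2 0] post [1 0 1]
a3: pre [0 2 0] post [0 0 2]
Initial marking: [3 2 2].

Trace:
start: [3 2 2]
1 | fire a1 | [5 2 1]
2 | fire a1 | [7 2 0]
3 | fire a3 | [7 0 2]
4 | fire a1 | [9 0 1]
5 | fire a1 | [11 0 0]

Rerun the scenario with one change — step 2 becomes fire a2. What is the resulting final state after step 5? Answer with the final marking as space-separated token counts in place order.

(re-executing from step 2 with the substitution; state before step 2: [5 2 1])
2 | fire a2 | [6 0 2]
3 | fire a3 | [6 0 2]
4 | fire a1 | [8 0 1]
5 | fire a1 | [10 0 0]

10 0 0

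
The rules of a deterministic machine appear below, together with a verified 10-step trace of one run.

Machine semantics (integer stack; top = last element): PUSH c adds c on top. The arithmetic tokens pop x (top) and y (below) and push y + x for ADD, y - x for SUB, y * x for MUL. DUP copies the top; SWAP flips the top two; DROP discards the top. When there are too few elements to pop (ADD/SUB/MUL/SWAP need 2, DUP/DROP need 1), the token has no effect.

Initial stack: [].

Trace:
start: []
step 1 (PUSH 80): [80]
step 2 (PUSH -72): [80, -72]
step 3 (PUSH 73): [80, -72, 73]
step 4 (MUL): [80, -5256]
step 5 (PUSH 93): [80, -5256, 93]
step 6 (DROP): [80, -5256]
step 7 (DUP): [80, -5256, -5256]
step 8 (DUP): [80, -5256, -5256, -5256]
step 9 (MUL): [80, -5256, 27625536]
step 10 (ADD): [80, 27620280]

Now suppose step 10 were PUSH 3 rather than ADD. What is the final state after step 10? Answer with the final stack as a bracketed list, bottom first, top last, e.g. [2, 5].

[80, -5256, 27625536, 3]

(re-executing from step 10 with the substitution; state before step 10: [80, -5256, 27625536])
step 10 (PUSH 3): [80, -5256, 27625536, 3]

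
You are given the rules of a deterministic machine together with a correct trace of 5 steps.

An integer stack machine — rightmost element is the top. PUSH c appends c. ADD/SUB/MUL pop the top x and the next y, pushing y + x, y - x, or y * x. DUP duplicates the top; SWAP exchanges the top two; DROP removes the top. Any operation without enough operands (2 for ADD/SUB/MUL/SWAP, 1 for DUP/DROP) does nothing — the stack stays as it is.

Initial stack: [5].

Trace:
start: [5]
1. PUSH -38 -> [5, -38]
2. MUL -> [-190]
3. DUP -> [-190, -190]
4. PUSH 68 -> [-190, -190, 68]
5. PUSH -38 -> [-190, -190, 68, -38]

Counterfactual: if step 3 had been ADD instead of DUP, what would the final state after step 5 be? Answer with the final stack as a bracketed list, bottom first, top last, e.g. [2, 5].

(re-executing from step 3 with the substitution; state before step 3: [-190])
3. ADD -> [-190]
4. PUSH 68 -> [-190, 68]
5. PUSH -38 -> [-190, 68, -38]

[-190, 68, -38]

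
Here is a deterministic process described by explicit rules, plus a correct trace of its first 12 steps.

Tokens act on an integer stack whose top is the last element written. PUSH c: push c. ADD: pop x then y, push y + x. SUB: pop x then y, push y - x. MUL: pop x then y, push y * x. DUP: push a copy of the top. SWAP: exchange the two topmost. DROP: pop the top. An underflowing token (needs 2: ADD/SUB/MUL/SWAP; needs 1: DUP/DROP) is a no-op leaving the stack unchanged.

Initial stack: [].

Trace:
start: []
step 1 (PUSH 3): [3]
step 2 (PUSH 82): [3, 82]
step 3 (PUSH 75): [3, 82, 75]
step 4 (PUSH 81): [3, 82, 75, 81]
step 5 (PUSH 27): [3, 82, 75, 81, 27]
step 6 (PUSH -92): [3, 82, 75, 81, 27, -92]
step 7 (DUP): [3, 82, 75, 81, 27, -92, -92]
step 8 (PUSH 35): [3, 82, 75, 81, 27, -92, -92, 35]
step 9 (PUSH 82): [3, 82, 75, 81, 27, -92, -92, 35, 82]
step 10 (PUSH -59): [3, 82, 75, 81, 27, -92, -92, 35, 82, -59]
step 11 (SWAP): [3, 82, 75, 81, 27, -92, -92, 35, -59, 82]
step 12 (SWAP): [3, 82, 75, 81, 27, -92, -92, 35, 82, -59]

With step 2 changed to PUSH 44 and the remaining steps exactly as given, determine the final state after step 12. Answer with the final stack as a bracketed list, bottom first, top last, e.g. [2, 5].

(re-executing from step 2 with the substitution; state before step 2: [3])
step 2 (PUSH 44): [3, 44]
step 3 (PUSH 75): [3, 44, 75]
step 4 (PUSH 81): [3, 44, 75, 81]
step 5 (PUSH 27): [3, 44, 75, 81, 27]
step 6 (PUSH -92): [3, 44, 75, 81, 27, -92]
step 7 (DUP): [3, 44, 75, 81, 27, -92, -92]
step 8 (PUSH 35): [3, 44, 75, 81, 27, -92, -92, 35]
step 9 (PUSH 82): [3, 44, 75, 81, 27, -92, -92, 35, 82]
step 10 (PUSH -59): [3, 44, 75, 81, 27, -92, -92, 35, 82, -59]
step 11 (SWAP): [3, 44, 75, 81, 27, -92, -92, 35, -59, 82]
step 12 (SWAP): [3, 44, 75, 81, 27, -92, -92, 35, 82, -59]

[3, 44, 75, 81, 27, -92, -92, 35, 82, -59]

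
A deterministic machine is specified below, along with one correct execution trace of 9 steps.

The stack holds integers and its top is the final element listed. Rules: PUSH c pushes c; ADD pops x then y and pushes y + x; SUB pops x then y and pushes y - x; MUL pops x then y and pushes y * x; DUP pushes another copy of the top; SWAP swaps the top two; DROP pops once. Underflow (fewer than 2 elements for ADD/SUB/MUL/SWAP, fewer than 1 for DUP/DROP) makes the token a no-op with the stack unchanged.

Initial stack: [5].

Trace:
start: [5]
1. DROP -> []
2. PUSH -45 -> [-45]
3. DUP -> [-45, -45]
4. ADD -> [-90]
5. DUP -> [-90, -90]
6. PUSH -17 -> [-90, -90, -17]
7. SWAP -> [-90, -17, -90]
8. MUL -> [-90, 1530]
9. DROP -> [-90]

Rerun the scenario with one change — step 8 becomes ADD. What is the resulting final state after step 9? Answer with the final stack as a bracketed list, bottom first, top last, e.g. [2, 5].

[-90]

(re-executing from step 8 with the substitution; state before step 8: [-90, -17, -90])
8. ADD -> [-90, -107]
9. DROP -> [-90]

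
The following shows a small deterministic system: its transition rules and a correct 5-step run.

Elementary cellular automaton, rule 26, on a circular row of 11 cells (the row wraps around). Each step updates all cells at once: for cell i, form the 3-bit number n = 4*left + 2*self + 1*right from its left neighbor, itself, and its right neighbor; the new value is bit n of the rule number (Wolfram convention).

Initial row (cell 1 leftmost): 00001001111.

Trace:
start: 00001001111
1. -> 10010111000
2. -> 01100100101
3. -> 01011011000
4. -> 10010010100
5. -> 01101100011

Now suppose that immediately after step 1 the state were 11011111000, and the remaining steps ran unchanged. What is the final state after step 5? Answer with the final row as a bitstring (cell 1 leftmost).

10101100101

state after step 1 := 11011111000
2. -> 10010000101
3. -> 01101001001
4. -> 01000110110
5. -> 10101100101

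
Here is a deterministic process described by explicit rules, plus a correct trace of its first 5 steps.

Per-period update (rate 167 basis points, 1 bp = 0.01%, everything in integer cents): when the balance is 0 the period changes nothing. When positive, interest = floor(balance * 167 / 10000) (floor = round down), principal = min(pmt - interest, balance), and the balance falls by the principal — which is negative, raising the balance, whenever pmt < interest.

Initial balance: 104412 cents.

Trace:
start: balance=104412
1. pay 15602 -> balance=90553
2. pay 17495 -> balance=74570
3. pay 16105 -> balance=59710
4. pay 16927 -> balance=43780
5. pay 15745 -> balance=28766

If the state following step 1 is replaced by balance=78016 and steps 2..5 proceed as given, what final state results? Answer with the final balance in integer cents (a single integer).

state after step 1 := balance=78016
2. pay 17495 -> balance=61823
3. pay 16105 -> balance=46750
4. pay 16927 -> balance=30603
5. pay 15745 -> balance=15369

15369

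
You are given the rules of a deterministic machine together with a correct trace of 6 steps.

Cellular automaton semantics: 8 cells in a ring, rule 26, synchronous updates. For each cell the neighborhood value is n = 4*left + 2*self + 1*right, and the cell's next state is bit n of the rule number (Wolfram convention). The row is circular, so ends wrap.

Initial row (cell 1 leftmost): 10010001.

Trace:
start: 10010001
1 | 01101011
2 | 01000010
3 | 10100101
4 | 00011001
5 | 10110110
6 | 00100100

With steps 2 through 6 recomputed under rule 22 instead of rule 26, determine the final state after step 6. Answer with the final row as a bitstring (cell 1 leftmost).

00000000

(re-executing steps 2..6 under rule 22; state before step 2: 01101011)
2 | 00001000
3 | 00011100
4 | 00100010
5 | 01110111
6 | 00000000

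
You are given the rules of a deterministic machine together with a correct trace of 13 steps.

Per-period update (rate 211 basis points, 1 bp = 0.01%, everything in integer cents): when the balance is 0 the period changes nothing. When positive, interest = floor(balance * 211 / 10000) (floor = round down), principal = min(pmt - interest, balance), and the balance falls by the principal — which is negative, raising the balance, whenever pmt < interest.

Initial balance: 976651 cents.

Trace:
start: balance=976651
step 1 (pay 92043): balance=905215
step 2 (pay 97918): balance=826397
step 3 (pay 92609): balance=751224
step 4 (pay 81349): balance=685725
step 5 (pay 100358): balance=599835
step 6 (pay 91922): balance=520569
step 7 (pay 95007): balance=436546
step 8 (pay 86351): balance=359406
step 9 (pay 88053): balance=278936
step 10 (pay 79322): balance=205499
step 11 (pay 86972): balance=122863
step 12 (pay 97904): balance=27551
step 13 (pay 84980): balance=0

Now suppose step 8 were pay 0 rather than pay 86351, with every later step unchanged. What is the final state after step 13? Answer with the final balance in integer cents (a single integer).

39005

(re-executing from step 8 with the substitution; state before step 8: balance=436546)
step 8 (pay 0): balance=445757
step 9 (pay 88053): balance=367109
step 10 (pay 79322): balance=295532
step 11 (pay 86972): balance=214795
step 12 (pay 97904): balance=121423
step 13 (pay 84980): balance=39005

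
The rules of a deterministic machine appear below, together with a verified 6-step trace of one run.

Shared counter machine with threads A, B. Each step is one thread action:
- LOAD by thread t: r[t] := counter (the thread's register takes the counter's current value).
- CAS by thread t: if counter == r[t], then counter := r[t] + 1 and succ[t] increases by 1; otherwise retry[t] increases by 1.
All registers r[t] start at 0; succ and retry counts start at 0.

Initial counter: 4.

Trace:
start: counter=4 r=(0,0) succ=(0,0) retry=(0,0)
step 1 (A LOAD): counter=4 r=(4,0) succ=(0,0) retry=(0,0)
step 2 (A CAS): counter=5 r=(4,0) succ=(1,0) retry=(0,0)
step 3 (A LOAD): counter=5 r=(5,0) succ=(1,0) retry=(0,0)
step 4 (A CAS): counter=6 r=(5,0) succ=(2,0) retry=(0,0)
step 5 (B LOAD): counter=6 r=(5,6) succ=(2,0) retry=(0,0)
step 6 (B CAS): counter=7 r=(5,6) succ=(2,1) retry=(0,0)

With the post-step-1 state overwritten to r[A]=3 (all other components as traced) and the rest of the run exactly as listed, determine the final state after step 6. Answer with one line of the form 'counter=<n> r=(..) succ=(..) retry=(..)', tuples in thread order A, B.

state after step 1 := counter=4 r=(3,0) succ=(0,0) retry=(0,0)
step 2 (A CAS): counter=4 r=(3,0) succ=(0,0) retry=(1,0)
step 3 (A LOAD): counter=4 r=(4,0) succ=(0,0) retry=(1,0)
step 4 (A CAS): counter=5 r=(4,0) succ=(1,0) retry=(1,0)
step 5 (B LOAD): counter=5 r=(4,5) succ=(1,0) retry=(1,0)
step 6 (B CAS): counter=6 r=(4,5) succ=(1,1) retry=(1,0)

counter=6 r=(4,5) succ=(1,1) retry=(1,0)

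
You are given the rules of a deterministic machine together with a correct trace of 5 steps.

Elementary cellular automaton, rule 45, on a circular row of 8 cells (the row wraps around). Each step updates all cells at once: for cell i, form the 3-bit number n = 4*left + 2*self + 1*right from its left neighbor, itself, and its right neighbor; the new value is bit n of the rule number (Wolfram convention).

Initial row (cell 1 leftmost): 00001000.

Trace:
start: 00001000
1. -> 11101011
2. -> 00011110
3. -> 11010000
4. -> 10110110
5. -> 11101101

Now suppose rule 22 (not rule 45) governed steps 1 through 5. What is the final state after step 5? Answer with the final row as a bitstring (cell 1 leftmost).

(re-executing steps 1..5 under rule 22; state before step 1: 00001000)
1. -> 00011100
2. -> 00100010
3. -> 01110111
4. -> 00000000
5. -> 00000000

00000000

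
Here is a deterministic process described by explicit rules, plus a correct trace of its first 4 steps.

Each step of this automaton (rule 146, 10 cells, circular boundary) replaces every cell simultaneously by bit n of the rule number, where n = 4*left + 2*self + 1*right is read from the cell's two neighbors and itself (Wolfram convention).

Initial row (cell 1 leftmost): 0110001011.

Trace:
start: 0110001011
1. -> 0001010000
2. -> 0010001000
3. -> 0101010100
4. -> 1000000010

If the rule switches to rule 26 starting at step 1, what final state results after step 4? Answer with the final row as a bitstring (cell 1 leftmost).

(re-executing steps 1..4 under rule 26; state before step 1: 0110001011)
1. -> 0101010010
2. -> 1000001101
3. -> 0100011001
4. -> 0010110110

0010110110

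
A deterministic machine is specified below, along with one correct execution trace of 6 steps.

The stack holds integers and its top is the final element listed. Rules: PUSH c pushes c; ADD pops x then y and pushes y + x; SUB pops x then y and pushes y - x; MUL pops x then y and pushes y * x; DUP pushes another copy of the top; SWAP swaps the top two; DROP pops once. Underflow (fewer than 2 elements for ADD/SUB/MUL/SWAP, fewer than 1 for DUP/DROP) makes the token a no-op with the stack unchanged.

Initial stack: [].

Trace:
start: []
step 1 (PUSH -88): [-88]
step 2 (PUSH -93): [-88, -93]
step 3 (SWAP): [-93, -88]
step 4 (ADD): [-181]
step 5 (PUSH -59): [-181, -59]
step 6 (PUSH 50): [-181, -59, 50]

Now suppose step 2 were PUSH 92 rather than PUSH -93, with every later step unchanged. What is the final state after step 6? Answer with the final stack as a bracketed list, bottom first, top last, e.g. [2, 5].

(re-executing from step 2 with the substitution; state before step 2: [-88])
step 2 (PUSH 92): [-88, 92]
step 3 (SWAP): [92, -88]
step 4 (ADD): [4]
step 5 (PUSH -59): [4, -59]
step 6 (PUSH 50): [4, -59, 50]

[4, -59, 50]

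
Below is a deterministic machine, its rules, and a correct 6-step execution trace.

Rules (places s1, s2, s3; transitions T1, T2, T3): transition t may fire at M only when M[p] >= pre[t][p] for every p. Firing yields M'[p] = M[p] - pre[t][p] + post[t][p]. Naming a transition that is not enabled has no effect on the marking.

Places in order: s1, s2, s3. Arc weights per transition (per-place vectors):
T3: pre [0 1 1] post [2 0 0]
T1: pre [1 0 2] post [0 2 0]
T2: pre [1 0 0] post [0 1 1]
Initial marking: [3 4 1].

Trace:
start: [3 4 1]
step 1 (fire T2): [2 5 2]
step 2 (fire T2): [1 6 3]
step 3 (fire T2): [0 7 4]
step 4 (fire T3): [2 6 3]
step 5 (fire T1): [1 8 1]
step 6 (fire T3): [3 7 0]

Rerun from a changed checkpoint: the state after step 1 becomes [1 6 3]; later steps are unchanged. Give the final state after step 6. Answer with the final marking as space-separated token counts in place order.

3 7 0

state after step 1 := [1 6 3]
step 2 (fire T2): [0 7 4]
step 3 (fire T2): [0 7 4]
step 4 (fire T3): [2 6 3]
step 5 (fire T1): [1 8 1]
step 6 (fire T3): [3 7 0]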